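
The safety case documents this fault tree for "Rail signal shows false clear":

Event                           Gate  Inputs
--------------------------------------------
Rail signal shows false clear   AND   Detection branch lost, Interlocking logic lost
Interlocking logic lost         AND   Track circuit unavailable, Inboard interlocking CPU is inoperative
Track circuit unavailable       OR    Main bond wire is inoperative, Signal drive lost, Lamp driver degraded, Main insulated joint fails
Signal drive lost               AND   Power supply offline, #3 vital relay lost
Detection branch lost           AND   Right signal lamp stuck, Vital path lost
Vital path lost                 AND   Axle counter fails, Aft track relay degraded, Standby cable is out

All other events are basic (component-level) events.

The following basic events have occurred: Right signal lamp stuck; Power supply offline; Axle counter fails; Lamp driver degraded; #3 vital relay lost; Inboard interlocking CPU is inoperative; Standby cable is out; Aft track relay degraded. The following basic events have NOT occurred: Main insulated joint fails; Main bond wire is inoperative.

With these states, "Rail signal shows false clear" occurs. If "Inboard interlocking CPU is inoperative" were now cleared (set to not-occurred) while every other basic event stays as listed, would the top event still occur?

Counterfactual: set "Inboard interlocking CPU is inoperative" to not occurred.
Vital path lost [AND]: Axle counter fails=occurs, Aft track relay degraded=occurs, Standby cable is out=occurs → all inputs occur → occurs.
Detection branch lost [AND]: Right signal lamp stuck=occurs, Vital path lost=occurs → all inputs occur → occurs.
Signal drive lost [AND]: Power supply offline=occurs, #3 vital relay lost=occurs → all inputs occur → occurs.
Track circuit unavailable [OR]: Main bond wire is inoperative=not, Signal drive lost=occurs, Lamp driver degraded=occurs, Main insulated joint fails=not → at least one input occurs → occurs.
Interlocking logic lost [AND]: Track circuit unavailable=occurs, Inboard interlocking CPU is inoperative=not → not all inputs occur → does not occur.
Rail signal shows false clear [AND]: Detection branch lost=occurs, Interlocking logic lost=not → not all inputs occur → does not occur.

No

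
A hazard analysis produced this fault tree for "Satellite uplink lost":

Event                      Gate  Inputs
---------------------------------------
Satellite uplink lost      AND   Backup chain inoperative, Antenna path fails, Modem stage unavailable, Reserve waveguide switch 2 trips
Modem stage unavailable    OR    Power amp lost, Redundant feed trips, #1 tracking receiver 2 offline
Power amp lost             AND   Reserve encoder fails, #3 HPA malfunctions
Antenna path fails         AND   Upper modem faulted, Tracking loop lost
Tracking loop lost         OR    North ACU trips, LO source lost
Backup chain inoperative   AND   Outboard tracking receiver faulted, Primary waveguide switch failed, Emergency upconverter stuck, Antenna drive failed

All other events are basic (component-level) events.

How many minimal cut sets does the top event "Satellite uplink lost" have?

Backup chain inoperative [AND]: one cut set from each child combined → 1 × 1 × 1 × 1 = 1 cut set(s).
Tracking loop lost [OR]: union of children's cut sets → 2 cut set(s).
Antenna path fails [AND]: one cut set from each child combined → 1 × 2 = 2 cut set(s).
Power amp lost [AND]: one cut set from each child combined → 1 × 1 = 1 cut set(s).
Modem stage unavailable [OR]: union of children's cut sets → 3 cut set(s).
Satellite uplink lost [AND]: one cut set from each child combined → 1 × 2 × 3 × 1 = 6 cut set(s).
Minimal cut sets: {#3 HPA malfunctions, Antenna drive failed, Emergency upconverter stuck, North ACU trips, Outboard tracking receiver faulted, Primary waveguide switch failed, Reserve encoder fails, Reserve waveguide switch 2 trips, Upper modem faulted}; {Antenna drive failed, Emergency upconverter stuck, North ACU trips, Outboard tracking receiver faulted, Primary waveguide switch failed, Redundant feed trips, Reserve waveguide switch 2 trips, Upper modem faulted}; {#1 tracking receiver 2 offline, Antenna drive failed, Emergency upconverter stuck, North ACU trips, Outboard tracking receiver faulted, Primary waveguide switch failed, Reserve waveguide switch 2 trips, Upper modem faulted}; {#3 HPA malfunctions, Antenna drive failed, Emergency upconverter stuck, LO source lost, Outboard tracking receiver faulted, Primary waveguide switch failed, Reserve encoder fails, Reserve waveguide switch 2 trips, Upper modem faulted}; {Antenna drive failed, Emergency upconverter stuck, LO source lost, Outboard tracking receiver faulted, Primary waveguide switch failed, Redundant feed trips, Reserve waveguide switch 2 trips, Upper modem faulted}; {#1 tracking receiver 2 offline, Antenna drive failed, Emergency upconverter stuck, LO source lost, Outboard tracking receiver faulted, Primary waveguide switch failed, Reserve waveguide switch 2 trips, Upper modem faulted}.

6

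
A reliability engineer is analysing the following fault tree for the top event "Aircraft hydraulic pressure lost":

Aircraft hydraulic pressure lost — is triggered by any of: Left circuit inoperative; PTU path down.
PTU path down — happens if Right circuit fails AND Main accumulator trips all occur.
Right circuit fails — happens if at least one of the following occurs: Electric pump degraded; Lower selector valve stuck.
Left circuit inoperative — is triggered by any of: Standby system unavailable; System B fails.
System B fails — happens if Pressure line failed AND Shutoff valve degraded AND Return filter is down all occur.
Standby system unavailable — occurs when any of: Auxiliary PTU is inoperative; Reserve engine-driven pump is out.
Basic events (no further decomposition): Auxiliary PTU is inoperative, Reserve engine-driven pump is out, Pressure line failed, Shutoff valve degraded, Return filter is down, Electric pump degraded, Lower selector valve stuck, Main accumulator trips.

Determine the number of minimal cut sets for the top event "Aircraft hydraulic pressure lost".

Standby system unavailable [OR]: union of children's cut sets → 2 cut set(s).
System B fails [AND]: one cut set from each child combined → 1 × 1 × 1 = 1 cut set(s).
Left circuit inoperative [OR]: union of children's cut sets → 3 cut set(s).
Right circuit fails [OR]: union of children's cut sets → 2 cut set(s).
PTU path down [AND]: one cut set from each child combined → 2 × 1 = 2 cut set(s).
Aircraft hydraulic pressure lost [OR]: union of children's cut sets → 5 cut set(s).
Minimal cut sets: {Auxiliary PTU is inoperative}; {Reserve engine-driven pump is out}; {Pressure line failed, Return filter is down, Shutoff valve degraded}; {Electric pump degraded, Main accumulator trips}; {Lower selector valve stuck, Main accumulator trips}.

5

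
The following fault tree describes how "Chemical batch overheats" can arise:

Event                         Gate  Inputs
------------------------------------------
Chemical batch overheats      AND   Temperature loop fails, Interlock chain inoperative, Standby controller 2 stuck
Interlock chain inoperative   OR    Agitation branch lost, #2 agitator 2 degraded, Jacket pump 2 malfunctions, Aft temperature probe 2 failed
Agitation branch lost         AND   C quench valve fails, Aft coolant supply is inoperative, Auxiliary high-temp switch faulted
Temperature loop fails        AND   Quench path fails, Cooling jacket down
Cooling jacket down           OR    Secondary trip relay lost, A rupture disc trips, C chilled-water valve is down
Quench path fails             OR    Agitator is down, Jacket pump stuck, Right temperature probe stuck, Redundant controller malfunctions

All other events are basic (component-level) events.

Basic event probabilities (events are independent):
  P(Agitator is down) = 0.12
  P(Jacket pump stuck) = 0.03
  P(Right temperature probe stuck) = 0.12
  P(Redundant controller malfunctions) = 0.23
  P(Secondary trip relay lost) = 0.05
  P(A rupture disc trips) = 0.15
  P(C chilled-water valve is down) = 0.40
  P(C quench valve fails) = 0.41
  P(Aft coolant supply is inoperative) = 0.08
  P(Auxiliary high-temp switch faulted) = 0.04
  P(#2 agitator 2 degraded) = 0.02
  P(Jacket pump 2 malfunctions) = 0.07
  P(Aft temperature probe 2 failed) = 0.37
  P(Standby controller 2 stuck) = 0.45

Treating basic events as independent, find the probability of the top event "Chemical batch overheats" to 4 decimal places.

P(Quench path fails) [OR] = 1 − (1−0.12) × (1−0.03) × (1−0.12) × (1−0.23) = 0.421601
P(Cooling jacket down) [OR] = 1 − (1−0.05) × (1−0.15) × (1−0.40) = 0.515500
P(Temperature loop fails) [AND] = 0.421601 × 0.515500 = 0.217335
P(Agitation branch lost) [AND] = 0.41 × 0.08 × 0.04 = 0.001312
P(Interlock chain inoperative) [OR] = 1 − (1−0.001312) × (1−0.02) × (1−0.07) × (1−0.37) = 0.426571
P(Chemical batch overheats) [AND] = 0.217335 × 0.426571 × 0.45 = 0.041719
Rounded to 4 decimal places: P(Chemical batch overheats) ≈ 0.0417.

0.0417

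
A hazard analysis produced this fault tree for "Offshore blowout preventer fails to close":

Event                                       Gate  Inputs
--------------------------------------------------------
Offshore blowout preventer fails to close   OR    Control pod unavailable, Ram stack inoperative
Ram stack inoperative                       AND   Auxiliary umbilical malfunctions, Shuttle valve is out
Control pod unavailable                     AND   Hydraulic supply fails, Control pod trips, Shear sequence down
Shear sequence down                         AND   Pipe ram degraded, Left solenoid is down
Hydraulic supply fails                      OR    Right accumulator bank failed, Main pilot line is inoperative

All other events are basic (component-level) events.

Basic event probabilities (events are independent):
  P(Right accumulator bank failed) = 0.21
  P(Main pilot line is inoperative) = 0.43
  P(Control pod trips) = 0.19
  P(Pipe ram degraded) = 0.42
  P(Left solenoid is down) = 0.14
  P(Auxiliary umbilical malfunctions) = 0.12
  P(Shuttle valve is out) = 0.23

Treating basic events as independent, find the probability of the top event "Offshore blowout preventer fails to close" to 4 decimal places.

P(Hydraulic supply fails) [OR] = 1 − (1−0.21) × (1−0.43) = 0.549700
P(Shear sequence down) [AND] = 0.42 × 0.14 = 0.058800
P(Control pod unavailable) [AND] = 0.549700 × 0.19 × 0.058800 = 0.006141
P(Ram stack inoperative) [AND] = 0.12 × 0.23 = 0.027600
P(Offshore blowout preventer fails to close) [OR] = 1 − (1−0.006141) × (1−0.027600) = 0.033572
Rounded to 4 decimal places: P(Offshore blowout preventer fails to close) ≈ 0.0336.

0.0336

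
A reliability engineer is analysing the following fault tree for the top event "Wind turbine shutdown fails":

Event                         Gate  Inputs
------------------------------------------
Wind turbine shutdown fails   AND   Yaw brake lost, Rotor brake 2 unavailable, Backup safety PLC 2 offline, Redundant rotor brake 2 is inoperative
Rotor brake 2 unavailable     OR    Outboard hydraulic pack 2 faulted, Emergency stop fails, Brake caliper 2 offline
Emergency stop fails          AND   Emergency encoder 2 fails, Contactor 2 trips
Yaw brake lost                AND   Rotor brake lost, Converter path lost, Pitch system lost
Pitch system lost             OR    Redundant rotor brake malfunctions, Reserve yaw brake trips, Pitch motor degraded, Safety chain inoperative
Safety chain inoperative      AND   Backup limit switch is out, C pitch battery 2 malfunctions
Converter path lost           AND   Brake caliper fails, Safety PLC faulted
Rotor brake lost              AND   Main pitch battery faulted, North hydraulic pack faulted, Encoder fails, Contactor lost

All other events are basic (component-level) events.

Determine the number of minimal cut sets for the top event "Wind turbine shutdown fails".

Rotor brake lost [AND]: one cut set from each child combined → 1 × 1 × 1 × 1 = 1 cut set(s).
Converter path lost [AND]: one cut set from each child combined → 1 × 1 = 1 cut set(s).
Safety chain inoperative [AND]: one cut set from each child combined → 1 × 1 = 1 cut set(s).
Pitch system lost [OR]: union of children's cut sets → 4 cut set(s).
Yaw brake lost [AND]: one cut set from each child combined → 1 × 1 × 4 = 4 cut set(s).
Emergency stop fails [AND]: one cut set from each child combined → 1 × 1 = 1 cut set(s).
Rotor brake 2 unavailable [OR]: union of children's cut sets → 3 cut set(s).
Wind turbine shutdown fails [AND]: one cut set from each child combined → 4 × 3 × 1 × 1 = 12 cut set(s).

12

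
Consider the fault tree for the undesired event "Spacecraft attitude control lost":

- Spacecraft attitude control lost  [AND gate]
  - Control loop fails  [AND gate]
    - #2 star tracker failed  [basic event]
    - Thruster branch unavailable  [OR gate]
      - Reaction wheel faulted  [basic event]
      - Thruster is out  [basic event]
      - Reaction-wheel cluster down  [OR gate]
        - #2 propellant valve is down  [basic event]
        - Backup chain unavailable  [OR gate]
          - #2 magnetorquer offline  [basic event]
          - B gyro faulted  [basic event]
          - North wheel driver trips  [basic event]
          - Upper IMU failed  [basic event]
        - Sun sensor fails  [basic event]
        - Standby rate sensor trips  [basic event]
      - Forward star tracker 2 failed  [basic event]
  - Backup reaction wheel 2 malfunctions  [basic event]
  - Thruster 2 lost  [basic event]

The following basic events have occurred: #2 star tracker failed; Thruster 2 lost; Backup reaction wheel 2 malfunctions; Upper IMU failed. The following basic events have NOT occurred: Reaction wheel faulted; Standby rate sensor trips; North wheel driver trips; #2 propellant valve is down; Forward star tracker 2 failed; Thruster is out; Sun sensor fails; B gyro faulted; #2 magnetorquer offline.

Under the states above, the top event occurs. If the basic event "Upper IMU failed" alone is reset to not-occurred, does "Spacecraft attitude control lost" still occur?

No

Counterfactual: set "Upper IMU failed" to not occurred.
Backup chain unavailable [OR]: #2 magnetorquer offline=not, B gyro faulted=not, North wheel driver trips=not, Upper IMU failed=not → no input occurs → does not occur.
Reaction-wheel cluster down [OR]: #2 propellant valve is down=not, Backup chain unavailable=not, Sun sensor fails=not, Standby rate sensor trips=not → no input occurs → does not occur.
Thruster branch unavailable [OR]: Reaction wheel faulted=not, Thruster is out=not, Reaction-wheel cluster down=not, Forward star tracker 2 failed=not → no input occurs → does not occur.
Control loop fails [AND]: #2 star tracker failed=occurs, Thruster branch unavailable=not → not all inputs occur → does not occur.
Spacecraft attitude control lost [AND]: Control loop fails=not, Backup reaction wheel 2 malfunctions=occurs, Thruster 2 lost=occurs → not all inputs occur → does not occur.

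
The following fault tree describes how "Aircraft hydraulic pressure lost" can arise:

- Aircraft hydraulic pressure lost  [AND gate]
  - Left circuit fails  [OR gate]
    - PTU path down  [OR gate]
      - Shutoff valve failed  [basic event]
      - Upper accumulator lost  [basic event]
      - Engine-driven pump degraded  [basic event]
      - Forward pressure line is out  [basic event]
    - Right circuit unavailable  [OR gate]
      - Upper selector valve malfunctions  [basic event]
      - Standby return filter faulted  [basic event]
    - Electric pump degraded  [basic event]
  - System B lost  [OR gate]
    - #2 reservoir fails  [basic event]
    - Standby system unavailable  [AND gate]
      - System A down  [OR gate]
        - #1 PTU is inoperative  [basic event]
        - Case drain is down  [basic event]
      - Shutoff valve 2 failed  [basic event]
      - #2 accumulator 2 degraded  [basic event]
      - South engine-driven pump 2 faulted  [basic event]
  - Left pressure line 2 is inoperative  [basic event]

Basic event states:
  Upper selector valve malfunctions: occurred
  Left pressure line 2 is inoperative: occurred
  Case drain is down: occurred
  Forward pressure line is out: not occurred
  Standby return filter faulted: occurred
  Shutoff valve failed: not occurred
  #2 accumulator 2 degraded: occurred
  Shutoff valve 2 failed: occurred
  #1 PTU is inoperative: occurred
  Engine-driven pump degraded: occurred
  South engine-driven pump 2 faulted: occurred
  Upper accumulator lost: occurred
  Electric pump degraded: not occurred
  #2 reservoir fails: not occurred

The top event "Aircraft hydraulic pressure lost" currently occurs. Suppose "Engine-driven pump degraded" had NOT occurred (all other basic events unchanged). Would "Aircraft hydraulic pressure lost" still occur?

Yes

Counterfactual: set "Engine-driven pump degraded" to not occurred.
PTU path down [OR]: Shutoff valve failed=not, Upper accumulator lost=occurs, Engine-driven pump degraded=not, Forward pressure line is out=not → at least one input occurs → occurs.
Right circuit unavailable [OR]: Upper selector valve malfunctions=occurs, Standby return filter faulted=occurs → at least one input occurs → occurs.
Left circuit fails [OR]: PTU path down=occurs, Right circuit unavailable=occurs, Electric pump degraded=not → at least one input occurs → occurs.
System A down [OR]: #1 PTU is inoperative=occurs, Case drain is down=occurs → at least one input occurs → occurs.
Standby system unavailable [AND]: System A down=occurs, Shutoff valve 2 failed=occurs, #2 accumulator 2 degraded=occurs, South engine-driven pump 2 faulted=occurs → all inputs occur → occurs.
System B lost [OR]: #2 reservoir fails=not, Standby system unavailable=occurs → at least one input occurs → occurs.
Aircraft hydraulic pressure lost [AND]: Left circuit fails=occurs, System B lost=occurs, Left pressure line 2 is inoperative=occurs → all inputs occur → occurs.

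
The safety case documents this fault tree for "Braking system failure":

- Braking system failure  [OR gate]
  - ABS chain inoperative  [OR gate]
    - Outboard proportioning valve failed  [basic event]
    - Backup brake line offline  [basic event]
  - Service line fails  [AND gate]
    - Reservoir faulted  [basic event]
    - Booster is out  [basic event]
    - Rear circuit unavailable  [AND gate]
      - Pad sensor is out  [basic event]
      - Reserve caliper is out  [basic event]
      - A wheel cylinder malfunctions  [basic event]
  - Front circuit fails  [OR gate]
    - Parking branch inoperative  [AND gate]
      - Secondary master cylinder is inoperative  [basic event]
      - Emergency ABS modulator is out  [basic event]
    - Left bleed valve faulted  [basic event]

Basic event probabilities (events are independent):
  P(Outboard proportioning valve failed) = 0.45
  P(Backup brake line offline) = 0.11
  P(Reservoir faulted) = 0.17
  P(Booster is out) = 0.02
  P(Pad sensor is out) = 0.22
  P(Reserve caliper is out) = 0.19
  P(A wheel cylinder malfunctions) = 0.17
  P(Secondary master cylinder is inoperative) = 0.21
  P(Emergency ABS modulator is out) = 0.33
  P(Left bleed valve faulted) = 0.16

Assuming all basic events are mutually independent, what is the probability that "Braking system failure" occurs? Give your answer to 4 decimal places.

P(ABS chain inoperative) [OR] = 1 − (1−0.45) × (1−0.11) = 0.510500
P(Rear circuit unavailable) [AND] = 0.22 × 0.19 × 0.17 = 0.007106
P(Service line fails) [AND] = 0.17 × 0.02 × 0.007106 = 0.000024
P(Parking branch inoperative) [AND] = 0.21 × 0.33 = 0.069300
P(Front circuit fails) [OR] = 1 − (1−0.069300) × (1−0.16) = 0.218212
P(Braking system failure) [OR] = 1 − (1−0.510500) × (1−0.000024) × (1−0.218212) = 0.617324
Rounded to 4 decimal places: P(Braking system failure) ≈ 0.6173.

0.6173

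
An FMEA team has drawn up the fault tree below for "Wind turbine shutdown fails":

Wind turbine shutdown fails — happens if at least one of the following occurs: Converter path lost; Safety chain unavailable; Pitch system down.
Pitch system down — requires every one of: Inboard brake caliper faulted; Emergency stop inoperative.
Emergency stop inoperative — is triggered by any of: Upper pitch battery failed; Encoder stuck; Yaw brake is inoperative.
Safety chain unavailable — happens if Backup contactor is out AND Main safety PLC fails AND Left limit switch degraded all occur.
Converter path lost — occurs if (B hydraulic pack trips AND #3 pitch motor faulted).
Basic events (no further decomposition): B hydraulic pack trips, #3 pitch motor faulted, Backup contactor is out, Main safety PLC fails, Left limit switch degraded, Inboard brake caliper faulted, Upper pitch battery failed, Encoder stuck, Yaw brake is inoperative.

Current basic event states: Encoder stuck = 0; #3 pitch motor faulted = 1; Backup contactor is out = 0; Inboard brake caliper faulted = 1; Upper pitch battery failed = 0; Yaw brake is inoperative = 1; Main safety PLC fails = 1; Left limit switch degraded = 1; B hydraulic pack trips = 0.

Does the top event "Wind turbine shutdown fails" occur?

Yes

Converter path lost [AND]: B hydraulic pack trips=not, #3 pitch motor faulted=occurs → not all inputs occur → does not occur.
Safety chain unavailable [AND]: Backup contactor is out=not, Main safety PLC fails=occurs, Left limit switch degraded=occurs → not all inputs occur → does not occur.
Emergency stop inoperative [OR]: Upper pitch battery failed=not, Encoder stuck=not, Yaw brake is inoperative=occurs → at least one input occurs → occurs.
Pitch system down [AND]: Inboard brake caliper faulted=occurs, Emergency stop inoperative=occurs → all inputs occur → occurs.
Wind turbine shutdown fails [OR]: Converter path lost=not, Safety chain unavailable=not, Pitch system down=occurs → at least one input occurs → occurs.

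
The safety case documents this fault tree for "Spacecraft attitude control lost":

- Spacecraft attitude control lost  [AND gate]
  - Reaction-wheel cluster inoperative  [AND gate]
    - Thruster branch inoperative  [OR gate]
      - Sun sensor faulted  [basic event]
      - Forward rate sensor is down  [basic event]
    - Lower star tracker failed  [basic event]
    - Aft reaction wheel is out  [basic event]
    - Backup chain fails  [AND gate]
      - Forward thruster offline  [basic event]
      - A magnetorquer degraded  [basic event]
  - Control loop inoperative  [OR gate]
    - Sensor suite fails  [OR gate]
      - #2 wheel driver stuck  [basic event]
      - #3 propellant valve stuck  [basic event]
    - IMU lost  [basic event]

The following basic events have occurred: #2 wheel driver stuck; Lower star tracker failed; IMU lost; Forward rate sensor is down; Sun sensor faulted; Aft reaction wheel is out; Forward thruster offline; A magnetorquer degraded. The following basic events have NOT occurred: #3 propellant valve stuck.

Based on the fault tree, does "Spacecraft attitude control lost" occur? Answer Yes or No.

Yes

Thruster branch inoperative [OR]: Sun sensor faulted=occurs, Forward rate sensor is down=occurs → at least one input occurs → occurs.
Backup chain fails [AND]: Forward thruster offline=occurs, A magnetorquer degraded=occurs → all inputs occur → occurs.
Reaction-wheel cluster inoperative [AND]: Thruster branch inoperative=occurs, Lower star tracker failed=occurs, Aft reaction wheel is out=occurs, Backup chain fails=occurs → all inputs occur → occurs.
Sensor suite fails [OR]: #2 wheel driver stuck=occurs, #3 propellant valve stuck=not → at least one input occurs → occurs.
Control loop inoperative [OR]: Sensor suite fails=occurs, IMU lost=occurs → at least one input occurs → occurs.
Spacecraft attitude control lost [AND]: Reaction-wheel cluster inoperative=occurs, Control loop inoperative=occurs → all inputs occur → occurs.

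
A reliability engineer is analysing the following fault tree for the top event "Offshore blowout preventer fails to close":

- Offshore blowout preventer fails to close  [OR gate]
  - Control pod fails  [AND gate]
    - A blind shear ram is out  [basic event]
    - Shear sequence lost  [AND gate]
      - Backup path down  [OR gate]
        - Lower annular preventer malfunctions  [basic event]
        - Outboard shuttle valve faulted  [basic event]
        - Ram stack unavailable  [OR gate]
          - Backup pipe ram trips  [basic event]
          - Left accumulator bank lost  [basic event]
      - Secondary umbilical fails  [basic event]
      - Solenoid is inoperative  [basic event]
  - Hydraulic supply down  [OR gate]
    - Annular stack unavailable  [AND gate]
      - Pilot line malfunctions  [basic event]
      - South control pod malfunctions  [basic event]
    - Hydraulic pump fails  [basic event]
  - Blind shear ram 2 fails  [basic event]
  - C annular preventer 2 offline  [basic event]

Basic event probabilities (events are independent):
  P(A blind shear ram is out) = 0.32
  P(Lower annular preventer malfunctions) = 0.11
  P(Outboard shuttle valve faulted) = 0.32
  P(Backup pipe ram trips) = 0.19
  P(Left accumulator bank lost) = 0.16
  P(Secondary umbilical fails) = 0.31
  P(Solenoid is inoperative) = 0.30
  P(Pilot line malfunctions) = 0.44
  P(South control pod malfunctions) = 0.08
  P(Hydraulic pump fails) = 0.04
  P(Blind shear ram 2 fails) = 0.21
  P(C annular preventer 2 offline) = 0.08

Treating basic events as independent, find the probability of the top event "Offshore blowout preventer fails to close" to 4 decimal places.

P(Ram stack unavailable) [OR] = 1 − (1−0.19) × (1−0.16) = 0.319600
P(Backup path down) [OR] = 1 − (1−0.11) × (1−0.32) × (1−0.319600) = 0.588222
P(Shear sequence lost) [AND] = 0.588222 × 0.31 × 0.30 = 0.054705
P(Control pod fails) [AND] = 0.32 × 0.054705 = 0.017506
P(Annular stack unavailable) [AND] = 0.44 × 0.08 = 0.035200
P(Hydraulic supply down) [OR] = 1 − (1−0.035200) × (1−0.04) = 0.073792
P(Offshore blowout preventer fails to close) [OR] = 1 − (1−0.017506) × (1−0.073792) × (1−0.21) × (1−0.08) = 0.338617
Rounded to 4 decimal places: P(Offshore blowout preventer fails to close) ≈ 0.3386.

0.3386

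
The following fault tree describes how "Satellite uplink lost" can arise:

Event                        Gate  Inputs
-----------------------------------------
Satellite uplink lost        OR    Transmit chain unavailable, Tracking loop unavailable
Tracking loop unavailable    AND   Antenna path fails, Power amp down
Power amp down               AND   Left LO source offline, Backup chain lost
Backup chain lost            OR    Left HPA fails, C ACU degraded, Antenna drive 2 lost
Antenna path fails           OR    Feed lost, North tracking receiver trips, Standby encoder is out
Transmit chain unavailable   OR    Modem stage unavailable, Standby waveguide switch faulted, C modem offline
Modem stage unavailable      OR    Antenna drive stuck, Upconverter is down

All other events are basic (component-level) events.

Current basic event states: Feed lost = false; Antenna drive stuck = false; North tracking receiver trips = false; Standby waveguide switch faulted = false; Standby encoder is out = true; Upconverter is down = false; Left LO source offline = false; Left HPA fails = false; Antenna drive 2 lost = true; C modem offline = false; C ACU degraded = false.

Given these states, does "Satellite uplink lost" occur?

Modem stage unavailable [OR]: Antenna drive stuck=not, Upconverter is down=not → no input occurs → does not occur.
Transmit chain unavailable [OR]: Modem stage unavailable=not, Standby waveguide switch faulted=not, C modem offline=not → no input occurs → does not occur.
Antenna path fails [OR]: Feed lost=not, North tracking receiver trips=not, Standby encoder is out=occurs → at least one input occurs → occurs.
Backup chain lost [OR]: Left HPA fails=not, C ACU degraded=not, Antenna drive 2 lost=occurs → at least one input occurs → occurs.
Power amp down [AND]: Left LO source offline=not, Backup chain lost=occurs → not all inputs occur → does not occur.
Tracking loop unavailable [AND]: Antenna path fails=occurs, Power amp down=not → not all inputs occur → does not occur.
Satellite uplink lost [OR]: Transmit chain unavailable=not, Tracking loop unavailable=not → no input occurs → does not occur.

No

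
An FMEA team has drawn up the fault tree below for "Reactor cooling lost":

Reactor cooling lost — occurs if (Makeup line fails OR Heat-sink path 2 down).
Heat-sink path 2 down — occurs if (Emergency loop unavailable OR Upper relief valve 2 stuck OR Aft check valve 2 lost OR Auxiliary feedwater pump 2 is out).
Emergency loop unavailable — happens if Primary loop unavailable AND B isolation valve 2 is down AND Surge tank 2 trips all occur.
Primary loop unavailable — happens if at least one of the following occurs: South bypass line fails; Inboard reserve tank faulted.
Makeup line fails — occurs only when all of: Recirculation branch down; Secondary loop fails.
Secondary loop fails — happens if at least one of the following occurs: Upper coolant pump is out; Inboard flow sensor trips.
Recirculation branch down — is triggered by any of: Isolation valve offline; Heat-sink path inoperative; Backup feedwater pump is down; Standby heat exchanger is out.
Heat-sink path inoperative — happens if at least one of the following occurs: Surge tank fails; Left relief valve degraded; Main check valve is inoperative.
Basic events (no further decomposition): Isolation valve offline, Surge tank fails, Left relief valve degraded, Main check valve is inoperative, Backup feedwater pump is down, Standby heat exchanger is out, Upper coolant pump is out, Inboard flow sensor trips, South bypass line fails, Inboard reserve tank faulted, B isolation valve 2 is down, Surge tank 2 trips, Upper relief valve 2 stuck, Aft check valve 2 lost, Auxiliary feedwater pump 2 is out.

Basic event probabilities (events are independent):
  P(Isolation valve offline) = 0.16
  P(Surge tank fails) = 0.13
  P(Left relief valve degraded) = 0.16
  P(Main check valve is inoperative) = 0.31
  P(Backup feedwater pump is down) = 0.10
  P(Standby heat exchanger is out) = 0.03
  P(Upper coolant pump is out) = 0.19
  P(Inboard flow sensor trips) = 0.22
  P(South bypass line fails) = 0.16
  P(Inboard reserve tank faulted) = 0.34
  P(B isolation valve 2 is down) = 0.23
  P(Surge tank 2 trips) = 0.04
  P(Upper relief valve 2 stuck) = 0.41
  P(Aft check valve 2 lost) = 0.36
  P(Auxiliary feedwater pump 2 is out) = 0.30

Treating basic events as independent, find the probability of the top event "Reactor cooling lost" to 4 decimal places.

P(Heat-sink path inoperative) [OR] = 1 − (1−0.13) × (1−0.16) × (1−0.31) = 0.495748
P(Recirculation branch down) [OR] = 1 − (1−0.16) × (1−0.495748) × (1−0.10) × (1−0.03) = 0.630222
P(Secondary loop fails) [OR] = 1 − (1−0.19) × (1−0.22) = 0.368200
P(Makeup line fails) [AND] = 0.630222 × 0.368200 = 0.232048
P(Primary loop unavailable) [OR] = 1 − (1−0.16) × (1−0.34) = 0.445600
P(Emergency loop unavailable) [AND] = 0.445600 × 0.23 × 0.04 = 0.004100
P(Heat-sink path 2 down) [OR] = 1 − (1−0.004100) × (1−0.41) × (1−0.36) × (1−0.30) = 0.736764
P(Reactor cooling lost) [OR] = 1 − (1−0.232048) × (1−0.736764) = 0.797847
Rounded to 4 decimal places: P(Reactor cooling lost) ≈ 0.7978.

0.7978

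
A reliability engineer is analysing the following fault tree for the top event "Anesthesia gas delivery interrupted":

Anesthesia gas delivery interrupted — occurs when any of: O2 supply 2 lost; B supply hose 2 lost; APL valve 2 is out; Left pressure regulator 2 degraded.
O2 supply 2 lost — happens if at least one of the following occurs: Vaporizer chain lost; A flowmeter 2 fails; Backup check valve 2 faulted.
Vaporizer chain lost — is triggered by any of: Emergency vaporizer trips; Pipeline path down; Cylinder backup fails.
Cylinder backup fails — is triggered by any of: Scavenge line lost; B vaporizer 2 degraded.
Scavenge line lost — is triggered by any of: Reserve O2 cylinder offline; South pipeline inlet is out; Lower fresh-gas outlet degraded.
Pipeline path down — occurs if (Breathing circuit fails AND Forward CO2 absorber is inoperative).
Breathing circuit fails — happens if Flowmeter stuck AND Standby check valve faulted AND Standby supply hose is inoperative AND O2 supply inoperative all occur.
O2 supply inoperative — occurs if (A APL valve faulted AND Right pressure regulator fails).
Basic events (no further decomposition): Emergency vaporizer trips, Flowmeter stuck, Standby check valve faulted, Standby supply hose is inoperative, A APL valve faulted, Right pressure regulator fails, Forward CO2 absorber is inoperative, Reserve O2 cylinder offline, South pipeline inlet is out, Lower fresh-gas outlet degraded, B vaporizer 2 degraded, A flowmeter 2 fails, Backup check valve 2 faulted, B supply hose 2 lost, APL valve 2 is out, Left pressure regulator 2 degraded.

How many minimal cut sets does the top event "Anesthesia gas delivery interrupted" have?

11

O2 supply inoperative [AND]: one cut set from each child combined → 1 × 1 = 1 cut set(s).
Breathing circuit fails [AND]: one cut set from each child combined → 1 × 1 × 1 × 1 = 1 cut set(s).
Pipeline path down [AND]: one cut set from each child combined → 1 × 1 = 1 cut set(s).
Scavenge line lost [OR]: union of children's cut sets → 3 cut set(s).
Cylinder backup fails [OR]: union of children's cut sets → 4 cut set(s).
Vaporizer chain lost [OR]: union of children's cut sets → 6 cut set(s).
O2 supply 2 lost [OR]: union of children's cut sets → 8 cut set(s).
Anesthesia gas delivery interrupted [OR]: union of children's cut sets → 11 cut set(s).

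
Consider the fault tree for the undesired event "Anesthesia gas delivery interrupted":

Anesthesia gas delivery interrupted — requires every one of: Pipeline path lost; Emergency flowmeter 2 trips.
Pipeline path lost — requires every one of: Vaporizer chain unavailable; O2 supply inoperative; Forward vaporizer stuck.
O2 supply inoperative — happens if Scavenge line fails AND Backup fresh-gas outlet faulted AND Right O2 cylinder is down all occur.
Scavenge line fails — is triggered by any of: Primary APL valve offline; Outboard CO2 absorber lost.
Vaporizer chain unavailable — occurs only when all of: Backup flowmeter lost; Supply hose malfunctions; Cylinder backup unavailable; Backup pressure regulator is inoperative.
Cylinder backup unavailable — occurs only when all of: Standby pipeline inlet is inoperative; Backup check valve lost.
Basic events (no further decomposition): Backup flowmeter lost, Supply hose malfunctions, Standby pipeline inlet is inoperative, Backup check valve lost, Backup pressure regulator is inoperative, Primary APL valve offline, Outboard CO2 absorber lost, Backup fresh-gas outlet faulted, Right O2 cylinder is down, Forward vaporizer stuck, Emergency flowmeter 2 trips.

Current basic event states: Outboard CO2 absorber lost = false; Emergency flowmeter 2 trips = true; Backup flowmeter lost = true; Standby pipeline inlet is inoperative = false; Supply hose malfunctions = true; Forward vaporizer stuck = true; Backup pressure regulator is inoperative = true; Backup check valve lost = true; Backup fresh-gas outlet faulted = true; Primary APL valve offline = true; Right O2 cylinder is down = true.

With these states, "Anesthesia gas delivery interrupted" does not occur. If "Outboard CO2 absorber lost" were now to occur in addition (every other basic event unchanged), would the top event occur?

Counterfactual: set "Outboard CO2 absorber lost" to occurred.
Cylinder backup unavailable [AND]: Standby pipeline inlet is inoperative=not, Backup check valve lost=occurs → not all inputs occur → does not occur.
Vaporizer chain unavailable [AND]: Backup flowmeter lost=occurs, Supply hose malfunctions=occurs, Cylinder backup unavailable=not, Backup pressure regulator is inoperative=occurs → not all inputs occur → does not occur.
Scavenge line fails [OR]: Primary APL valve offline=occurs, Outboard CO2 absorber lost=occurs → at least one input occurs → occurs.
O2 supply inoperative [AND]: Scavenge line fails=occurs, Backup fresh-gas outlet faulted=occurs, Right O2 cylinder is down=occurs → all inputs occur → occurs.
Pipeline path lost [AND]: Vaporizer chain unavailable=not, O2 supply inoperative=occurs, Forward vaporizer stuck=occurs → not all inputs occur → does not occur.
Anesthesia gas delivery interrupted [AND]: Pipeline path lost=not, Emergency flowmeter 2 trips=occurs → not all inputs occur → does not occur.

No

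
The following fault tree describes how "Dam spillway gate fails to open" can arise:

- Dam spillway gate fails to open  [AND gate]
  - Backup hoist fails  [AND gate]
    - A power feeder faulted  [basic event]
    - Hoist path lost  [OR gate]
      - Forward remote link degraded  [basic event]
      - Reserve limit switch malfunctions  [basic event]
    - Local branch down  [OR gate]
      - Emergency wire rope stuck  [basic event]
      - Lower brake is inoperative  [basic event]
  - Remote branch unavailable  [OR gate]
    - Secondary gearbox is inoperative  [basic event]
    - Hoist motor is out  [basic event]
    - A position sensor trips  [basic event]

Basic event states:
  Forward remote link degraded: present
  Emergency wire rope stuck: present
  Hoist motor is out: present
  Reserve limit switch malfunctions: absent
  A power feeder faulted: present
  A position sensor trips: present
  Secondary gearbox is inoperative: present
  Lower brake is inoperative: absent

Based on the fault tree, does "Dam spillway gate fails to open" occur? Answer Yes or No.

Yes

Hoist path lost [OR]: Forward remote link degraded=occurs, Reserve limit switch malfunctions=not → at least one input occurs → occurs.
Local branch down [OR]: Emergency wire rope stuck=occurs, Lower brake is inoperative=not → at least one input occurs → occurs.
Backup hoist fails [AND]: A power feeder faulted=occurs, Hoist path lost=occurs, Local branch down=occurs → all inputs occur → occurs.
Remote branch unavailable [OR]: Secondary gearbox is inoperative=occurs, Hoist motor is out=occurs, A position sensor trips=occurs → at least one input occurs → occurs.
Dam spillway gate fails to open [AND]: Backup hoist fails=occurs, Remote branch unavailable=occurs → all inputs occur → occurs.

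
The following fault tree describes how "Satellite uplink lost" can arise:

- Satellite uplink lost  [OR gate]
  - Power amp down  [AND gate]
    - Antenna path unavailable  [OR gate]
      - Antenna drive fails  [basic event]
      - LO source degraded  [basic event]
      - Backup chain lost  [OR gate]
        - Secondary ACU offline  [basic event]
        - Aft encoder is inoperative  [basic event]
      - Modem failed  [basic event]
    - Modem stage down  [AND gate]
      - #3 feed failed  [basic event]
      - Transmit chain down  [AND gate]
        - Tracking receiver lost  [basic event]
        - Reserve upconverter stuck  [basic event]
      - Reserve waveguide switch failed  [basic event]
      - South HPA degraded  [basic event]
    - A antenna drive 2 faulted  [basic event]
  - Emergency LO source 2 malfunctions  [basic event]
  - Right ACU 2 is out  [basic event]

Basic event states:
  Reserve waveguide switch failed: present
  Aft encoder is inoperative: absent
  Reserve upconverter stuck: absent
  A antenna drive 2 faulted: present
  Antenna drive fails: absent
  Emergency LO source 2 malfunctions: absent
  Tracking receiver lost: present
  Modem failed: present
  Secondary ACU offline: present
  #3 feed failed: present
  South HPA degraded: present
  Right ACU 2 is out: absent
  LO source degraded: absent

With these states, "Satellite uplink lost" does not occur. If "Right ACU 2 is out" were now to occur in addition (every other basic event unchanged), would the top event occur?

Counterfactual: set "Right ACU 2 is out" to occurred.
Backup chain lost [OR]: Secondary ACU offline=occurs, Aft encoder is inoperative=not → at least one input occurs → occurs.
Antenna path unavailable [OR]: Antenna drive fails=not, LO source degraded=not, Backup chain lost=occurs, Modem failed=occurs → at least one input occurs → occurs.
Transmit chain down [AND]: Tracking receiver lost=occurs, Reserve upconverter stuck=not → not all inputs occur → does not occur.
Modem stage down [AND]: #3 feed failed=occurs, Transmit chain down=not, Reserve waveguide switch failed=occurs, South HPA degraded=occurs → not all inputs occur → does not occur.
Power amp down [AND]: Antenna path unavailable=occurs, Modem stage down=not, A antenna drive 2 faulted=occurs → not all inputs occur → does not occur.
Satellite uplink lost [OR]: Power amp down=not, Emergency LO source 2 malfunctions=not, Right ACU 2 is out=occurs → at least one input occurs → occurs.

Yes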